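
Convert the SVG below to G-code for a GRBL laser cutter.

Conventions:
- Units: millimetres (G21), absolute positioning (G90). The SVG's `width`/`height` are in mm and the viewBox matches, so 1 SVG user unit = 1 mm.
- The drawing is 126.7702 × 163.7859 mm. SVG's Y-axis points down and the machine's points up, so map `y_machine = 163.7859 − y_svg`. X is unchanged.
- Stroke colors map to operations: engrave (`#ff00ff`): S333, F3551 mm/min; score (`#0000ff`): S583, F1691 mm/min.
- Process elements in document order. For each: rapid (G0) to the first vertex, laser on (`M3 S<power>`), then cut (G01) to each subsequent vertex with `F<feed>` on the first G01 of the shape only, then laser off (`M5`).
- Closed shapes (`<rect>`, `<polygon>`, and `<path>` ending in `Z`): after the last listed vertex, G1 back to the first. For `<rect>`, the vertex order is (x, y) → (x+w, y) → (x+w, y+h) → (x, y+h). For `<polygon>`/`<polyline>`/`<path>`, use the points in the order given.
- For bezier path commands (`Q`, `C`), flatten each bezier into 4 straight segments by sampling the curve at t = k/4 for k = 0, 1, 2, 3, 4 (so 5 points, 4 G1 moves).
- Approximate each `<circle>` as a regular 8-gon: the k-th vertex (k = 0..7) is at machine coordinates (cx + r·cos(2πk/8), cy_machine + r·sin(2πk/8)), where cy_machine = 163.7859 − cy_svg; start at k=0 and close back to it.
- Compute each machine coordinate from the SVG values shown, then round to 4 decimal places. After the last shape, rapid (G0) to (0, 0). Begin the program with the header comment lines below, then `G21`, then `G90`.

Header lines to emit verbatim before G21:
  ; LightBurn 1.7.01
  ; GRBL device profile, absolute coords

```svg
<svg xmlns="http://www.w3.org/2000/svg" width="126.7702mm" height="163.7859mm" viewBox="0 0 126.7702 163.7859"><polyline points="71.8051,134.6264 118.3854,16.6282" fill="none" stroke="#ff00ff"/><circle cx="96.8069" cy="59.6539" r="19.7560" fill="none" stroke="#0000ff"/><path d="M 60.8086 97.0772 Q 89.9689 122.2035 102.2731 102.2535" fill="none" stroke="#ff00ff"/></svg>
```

; LightBurn 1.7.01
; GRBL device profile, absolute coords
G21
G90
G0 X71.8051 Y29.1595
M3 S333
G01 X118.3854 Y147.1577 F3551
M5
G0 X116.5629 Y104.1320
M3 S583
G01 X110.7765 Y118.1016 F1691
G01 X96.8069 Y123.8880
G01 X82.8373 Y118.1016
G01 X77.0509 Y104.1320
G01 X82.8373 Y90.1624
G01 X96.8069 Y84.3760
G01 X110.7765 Y90.1624
G01 X116.5629 Y104.1320
M5
G0 X60.8086 Y66.7087
M3 S333
G01 X74.3352 Y56.9628 F3551
G01 X85.7549 Y52.8515
G01 X95.0675 Y54.3747
G01 X102.2731 Y61.5324
M5
G0 X0.0000 Y0.0000

1 u = 1 mm; y_m = 163.7859 − y.

[1] `<polyline>` line segment, #ff00ff→engrave S333 F3551: (71.8051,29.1595) → (118.3854,147.1577)

[2] `<circle>` circle, #0000ff→score S583 F1691: (116.5629,104.1320) → (110.7765,118.1016) → (96.8069,123.8880) → (82.8373,118.1016) → (77.0509,104.1320) → (82.8373,90.1624) → (96.8069,84.3760) → (110.7765,90.1624) → (116.5629,104.1320) (closed)

[3] `<path>` quadratic bezier, #ff00ff→engrave S333 F3551: (60.8086,66.7087) → (74.3352,56.9628) → (85.7549,52.8515) → (95.0675,54.3747) → (102.2731,61.5324)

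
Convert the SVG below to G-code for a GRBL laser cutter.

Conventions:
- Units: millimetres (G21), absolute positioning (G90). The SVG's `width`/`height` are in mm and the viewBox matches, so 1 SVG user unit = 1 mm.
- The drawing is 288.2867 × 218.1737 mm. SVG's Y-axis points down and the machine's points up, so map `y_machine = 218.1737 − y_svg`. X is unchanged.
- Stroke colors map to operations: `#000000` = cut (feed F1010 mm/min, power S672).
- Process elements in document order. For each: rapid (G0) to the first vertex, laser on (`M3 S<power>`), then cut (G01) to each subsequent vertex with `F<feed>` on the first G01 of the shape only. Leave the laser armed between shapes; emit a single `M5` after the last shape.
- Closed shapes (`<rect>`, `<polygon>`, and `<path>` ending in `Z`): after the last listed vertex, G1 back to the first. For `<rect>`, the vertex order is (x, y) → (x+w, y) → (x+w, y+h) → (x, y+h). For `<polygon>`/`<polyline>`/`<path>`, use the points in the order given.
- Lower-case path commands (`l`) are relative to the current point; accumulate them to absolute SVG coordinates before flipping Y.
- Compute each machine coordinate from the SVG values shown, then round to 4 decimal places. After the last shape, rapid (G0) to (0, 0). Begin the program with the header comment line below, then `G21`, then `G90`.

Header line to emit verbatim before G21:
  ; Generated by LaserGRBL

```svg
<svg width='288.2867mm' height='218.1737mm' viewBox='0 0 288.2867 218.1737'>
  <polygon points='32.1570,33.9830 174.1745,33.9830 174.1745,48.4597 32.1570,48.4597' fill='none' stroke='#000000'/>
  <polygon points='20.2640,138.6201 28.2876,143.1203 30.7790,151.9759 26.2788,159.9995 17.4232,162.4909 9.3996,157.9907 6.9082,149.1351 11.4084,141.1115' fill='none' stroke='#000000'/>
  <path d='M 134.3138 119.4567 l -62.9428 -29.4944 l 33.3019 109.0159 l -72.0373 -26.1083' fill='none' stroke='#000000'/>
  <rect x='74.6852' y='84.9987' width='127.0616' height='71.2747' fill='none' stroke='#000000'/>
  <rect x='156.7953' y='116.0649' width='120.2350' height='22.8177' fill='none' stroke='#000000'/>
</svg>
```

; Generated by LaserGRBL
G21
G90
G0 X32.1570 Y184.1907
M3 S672
G01 X174.1745 Y184.1907 F1010
G01 X174.1745 Y169.7140
G01 X32.1570 Y169.7140
G01 X32.1570 Y184.1907
G0 X20.2640 Y79.5536
M3 S672
G01 X28.2876 Y75.0534 F1010
G01 X30.7790 Y66.1978
G01 X26.2788 Y58.1742
G01 X17.4232 Y55.6828
G01 X9.3996 Y60.1830
G01 X6.9082 Y69.0386
G01 X11.4084 Y77.0622
G01 X20.2640 Y79.5536
G0 X134.3138 Y98.7170
M3 S672
G01 X71.3710 Y128.2114 F1010
G01 X104.6729 Y19.1955
G01 X32.6356 Y45.3038
G0 X74.6852 Y133.1750
M3 S672
G01 X201.7468 Y133.1750 F1010
G01 X201.7468 Y61.9003
G01 X74.6852 Y61.9003
G01 X74.6852 Y133.1750
G0 X156.7953 Y102.1088
M3 S672
G01 X277.0303 Y102.1088 F1010
G01 X277.0303 Y79.2911
G01 X156.7953 Y79.2911
G01 X156.7953 Y102.1088
M5
G0 X0.0000 Y0.0000

Since the viewBox matches the mm dimensions, user units are millimetres directly. The only transform is the Y-flip y_m = 218.1737 − y_svg.

Shape 1 is a rectangle drawn with `<polygon>`. Its stroke #000000 means cut at S672, F1010. After flipping Y the toolpath is (32.1570,184.1907) → (174.1745,184.1907) → (174.1745,169.7140) → (32.1570,169.7140) → (32.1570,184.1907), returning to the start.

Shape 2 is a regular polygon drawn with `<polygon>`. Its stroke #000000 means cut at S672, F1010. After flipping Y the toolpath is (20.2640,79.5536) → (28.2876,75.0534) → (30.7790,66.1978) → (26.2788,58.1742) → (17.4232,55.6828) → (9.3996,60.1830) → (6.9082,69.0386) → (11.4084,77.0622) → (20.2640,79.5536), returning to the start.

Shape 3 is a open polyline drawn with `<path>`. Its stroke #000000 means cut at S672, F1010. After flipping Y the toolpath is (134.3138,98.7170) → (71.3710,128.2114) → (104.6729,19.1955) → (32.6356,45.3038).

Shape 4 is a rectangle drawn with `<rect>`. Its stroke #000000 means cut at S672, F1010. After flipping Y the toolpath is (74.6852,133.1750) → (201.7468,133.1750) → (201.7468,61.9003) → (74.6852,61.9003) → (74.6852,133.1750), returning to the start.

Shape 5 is a rectangle drawn with `<rect>`. Its stroke #000000 means cut at S672, F1010. After flipping Y the toolpath is (156.7953,102.1088) → (277.0303,102.1088) → (277.0303,79.2911) → (156.7953,79.2911) → (156.7953,102.1088), returning to the start.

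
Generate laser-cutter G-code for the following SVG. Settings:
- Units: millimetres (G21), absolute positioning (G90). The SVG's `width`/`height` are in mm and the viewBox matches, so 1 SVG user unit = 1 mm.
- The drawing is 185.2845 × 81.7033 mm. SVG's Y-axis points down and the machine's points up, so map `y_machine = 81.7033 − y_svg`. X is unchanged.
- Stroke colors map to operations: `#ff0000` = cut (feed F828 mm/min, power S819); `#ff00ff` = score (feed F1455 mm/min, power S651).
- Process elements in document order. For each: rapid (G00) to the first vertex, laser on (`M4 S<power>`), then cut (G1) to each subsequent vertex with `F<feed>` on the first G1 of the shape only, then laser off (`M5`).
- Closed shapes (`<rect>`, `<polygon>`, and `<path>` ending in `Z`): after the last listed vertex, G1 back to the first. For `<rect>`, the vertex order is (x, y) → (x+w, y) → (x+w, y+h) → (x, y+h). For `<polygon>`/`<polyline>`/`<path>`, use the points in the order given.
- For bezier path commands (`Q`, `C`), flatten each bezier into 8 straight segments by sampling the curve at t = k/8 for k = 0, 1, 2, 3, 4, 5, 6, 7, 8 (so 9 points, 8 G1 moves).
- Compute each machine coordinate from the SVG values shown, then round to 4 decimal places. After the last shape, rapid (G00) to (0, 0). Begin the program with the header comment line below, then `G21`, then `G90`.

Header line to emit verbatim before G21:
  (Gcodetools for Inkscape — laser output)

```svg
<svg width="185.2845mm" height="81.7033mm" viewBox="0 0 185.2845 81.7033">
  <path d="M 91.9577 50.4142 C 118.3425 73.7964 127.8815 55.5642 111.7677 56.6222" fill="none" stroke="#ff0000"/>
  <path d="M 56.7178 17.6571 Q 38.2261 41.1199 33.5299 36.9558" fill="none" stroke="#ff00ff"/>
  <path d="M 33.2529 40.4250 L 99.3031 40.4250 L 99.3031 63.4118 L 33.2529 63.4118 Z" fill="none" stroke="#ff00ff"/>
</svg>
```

(Gcodetools for Inkscape — laser output)
G21
G90
G00 X91.9577 Y31.2891
M4 S819
G1 X101.0452 Y24.3525 F828
G1 X108.4501 Y20.6035
G1 X114.0693 Y19.3284
G1 X117.7997 Y19.8135
G1 X119.5379 Y21.3451
G1 X119.1808 Y23.2093
G1 X116.6251 Y24.6926
G1 X111.7677 Y25.0811
M5
G00 X56.7178 Y64.0462
M4 S651
G1 X52.3104 Y58.6122 F1455
G1 X48.3342 Y54.0415
G1 X44.7890 Y50.3341
G1 X41.6750 Y47.4901
G1 X38.9920 Y45.5095
G1 X36.7402 Y44.3921
G1 X34.9195 Y44.1381
G1 X33.5299 Y44.7475
M5
G00 X33.2529 Y41.2783
M4 S651
G1 X99.3031 Y41.2783 F1455
G1 X99.3031 Y18.2915
G1 X33.2529 Y18.2915
G1 X33.2529 Y41.2783
M5
G00 X0.0000 Y0.0000

viewBox `0 0 185.2845 81.7033` with mm width/height → 1 unit = 1 mm. Flip: y_m = 81.7033 − y_svg.

**Shape 1** — `<path>` cubic bezier, stroke `#ff0000` → cut (S819, F828). Control points (SVG): P0=(91.9577,50.4142), P1=(118.3425,73.7964), P2=(127.8815,55.5642), P3=(111.7677,56.6222); sampled at t=k/8. Machine vertices: (91.9577,31.2891) → (101.0452,24.3525) → (108.4501,20.6035) → (114.0693,19.3284) → (117.7997,19.8135) → (119.5379,21.3451) → (119.1808,23.2093) → (116.6251,24.6926) → (111.7677,25.0811). Open path.

**Shape 2** — `<path>` quadratic bezier, stroke `#ff00ff` → score (S651, F1455). Control points (SVG): P0=(56.7178,17.6571), P1=(38.2261,41.1199), P2=(33.5299,36.9558); sampled at t=k/8. Machine vertices: (56.7178,64.0462) → (52.3104,58.6122) → (48.3342,54.0415) → (44.7890,50.3341) → (41.6750,47.4901) → (38.9920,45.5095) → (36.7402,44.3921) → (34.9195,44.1381) → (33.5299,44.7475). Open path.

**Shape 3** — `<path>` rectangle, stroke `#ff00ff` → score (S651, F1455). Machine vertices: (33.2529,41.2783) → (99.3031,41.2783) → (99.3031,18.2915) → (33.2529,18.2915) → (33.2529,41.2783). Closed: final G1 returns to the first vertex.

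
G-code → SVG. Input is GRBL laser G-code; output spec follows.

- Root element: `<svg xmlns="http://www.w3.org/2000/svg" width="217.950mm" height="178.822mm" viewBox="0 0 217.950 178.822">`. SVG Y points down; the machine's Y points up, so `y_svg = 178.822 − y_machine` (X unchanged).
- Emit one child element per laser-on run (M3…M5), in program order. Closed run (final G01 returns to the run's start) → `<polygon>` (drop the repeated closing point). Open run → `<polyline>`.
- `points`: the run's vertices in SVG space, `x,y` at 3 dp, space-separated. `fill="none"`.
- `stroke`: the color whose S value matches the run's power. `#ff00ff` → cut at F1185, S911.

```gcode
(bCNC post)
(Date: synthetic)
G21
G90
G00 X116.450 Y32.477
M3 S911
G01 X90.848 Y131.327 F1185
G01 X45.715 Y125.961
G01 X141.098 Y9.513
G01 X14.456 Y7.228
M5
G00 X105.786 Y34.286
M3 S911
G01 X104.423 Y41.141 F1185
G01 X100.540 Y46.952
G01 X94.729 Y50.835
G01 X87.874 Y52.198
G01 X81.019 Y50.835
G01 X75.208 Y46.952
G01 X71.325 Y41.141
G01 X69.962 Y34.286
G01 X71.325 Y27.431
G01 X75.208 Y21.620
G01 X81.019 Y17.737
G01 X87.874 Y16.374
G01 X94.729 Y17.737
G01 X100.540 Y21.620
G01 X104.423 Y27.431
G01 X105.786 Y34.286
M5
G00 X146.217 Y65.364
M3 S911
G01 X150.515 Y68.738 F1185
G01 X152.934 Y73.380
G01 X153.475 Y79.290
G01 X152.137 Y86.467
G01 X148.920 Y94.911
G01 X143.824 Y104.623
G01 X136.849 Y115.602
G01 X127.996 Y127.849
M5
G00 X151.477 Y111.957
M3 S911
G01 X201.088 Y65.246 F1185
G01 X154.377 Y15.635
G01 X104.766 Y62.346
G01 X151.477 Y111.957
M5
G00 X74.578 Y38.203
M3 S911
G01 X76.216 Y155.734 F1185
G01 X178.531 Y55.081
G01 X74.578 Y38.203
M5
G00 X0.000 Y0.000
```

Machine Y-up, SVG Y-down with viewBox height 178.822, so y_svg = 178.822 − y_machine; X carries over. Every run uses S911, so all elements get stroke `#ff00ff` (cut).

Run 1: The run is open, so emit a `<polyline>` with points (Y-flipped): 116.450,146.345 90.848,47.495 45.715,52.861 141.098,169.309 14.456,171.594.

Run 2: The run returns to its start, so emit a `<polygon>` with points (Y-flipped): 105.786,144.536 104.423,137.681 100.540,131.870 94.729,127.987 87.874,126.624 81.019,127.987 75.208,131.870 71.325,137.681 69.962,144.536 71.325,151.391 75.208,157.202 81.019,161.085 87.874,162.448 94.729,161.085 100.540,157.202 104.423,151.391.

Run 3: The run is open, so emit a `<polyline>` with points (Y-flipped): 146.217,113.458 150.515,110.084 152.934,105.442 153.475,99.532 152.137,92.355 148.920,83.911 143.824,74.199 136.849,63.220 127.996,50.973.

Run 4: The run returns to its start, so emit a `<polygon>` with points (Y-flipped): 151.477,66.865 201.088,113.576 154.377,163.187 104.766,116.476.

Run 5: The run returns to its start, so emit a `<polygon>` with points (Y-flipped): 74.578,140.619 76.216,23.088 178.531,123.741.

<svg xmlns="http://www.w3.org/2000/svg" width="217.950mm" height="178.822mm" viewBox="0 0 217.950 178.822">
  <polyline points="116.450,146.345 90.848,47.495 45.715,52.861 141.098,169.309 14.456,171.594" fill="none" stroke="#ff00ff"/>
  <polygon points="105.786,144.536 104.423,137.681 100.540,131.870 94.729,127.987 87.874,126.624 81.019,127.987 75.208,131.870 71.325,137.681 69.962,144.536 71.325,151.391 75.208,157.202 81.019,161.085 87.874,162.448 94.729,161.085 100.540,157.202 104.423,151.391" fill="none" stroke="#ff00ff"/>
  <polyline points="146.217,113.458 150.515,110.084 152.934,105.442 153.475,99.532 152.137,92.355 148.920,83.911 143.824,74.199 136.849,63.220 127.996,50.973" fill="none" stroke="#ff00ff"/>
  <polygon points="151.477,66.865 201.088,113.576 154.377,163.187 104.766,116.476" fill="none" stroke="#ff00ff"/>
  <polygon points="74.578,140.619 76.216,23.088 178.531,123.741" fill="none" stroke="#ff00ff"/>
</svg>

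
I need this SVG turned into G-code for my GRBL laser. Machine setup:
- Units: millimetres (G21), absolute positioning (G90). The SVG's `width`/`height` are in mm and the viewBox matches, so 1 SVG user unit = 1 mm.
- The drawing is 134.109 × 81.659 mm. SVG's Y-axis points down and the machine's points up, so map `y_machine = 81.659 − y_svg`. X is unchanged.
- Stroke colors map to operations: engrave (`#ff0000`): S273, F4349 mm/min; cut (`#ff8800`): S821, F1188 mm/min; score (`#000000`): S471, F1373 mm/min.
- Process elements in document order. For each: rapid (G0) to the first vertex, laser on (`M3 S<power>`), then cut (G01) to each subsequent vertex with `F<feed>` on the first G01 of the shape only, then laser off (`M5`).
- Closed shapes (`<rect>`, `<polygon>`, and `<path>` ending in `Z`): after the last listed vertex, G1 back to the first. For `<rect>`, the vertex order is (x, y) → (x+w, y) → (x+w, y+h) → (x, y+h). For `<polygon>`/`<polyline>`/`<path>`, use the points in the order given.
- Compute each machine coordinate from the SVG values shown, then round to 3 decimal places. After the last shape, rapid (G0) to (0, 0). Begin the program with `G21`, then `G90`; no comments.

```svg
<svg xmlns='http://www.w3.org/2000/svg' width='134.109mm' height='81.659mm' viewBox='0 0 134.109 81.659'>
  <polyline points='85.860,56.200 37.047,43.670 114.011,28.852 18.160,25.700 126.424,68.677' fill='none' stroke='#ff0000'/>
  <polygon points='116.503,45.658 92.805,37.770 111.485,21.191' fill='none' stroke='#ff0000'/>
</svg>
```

G21
G90
G0 X85.860 Y25.459
M3 S273
G01 X37.047 Y37.989 F4349
G01 X114.011 Y52.807
G01 X18.160 Y55.959
G01 X126.424 Y12.982
M5
G0 X116.503 Y36.001
M3 S273
G01 X92.805 Y43.889 F4349
G01 X111.485 Y60.468
G01 X116.503 Y36.001
M5
G0 X0.000 Y0.000

Since the viewBox matches the mm dimensions, user units are millimetres directly. The only transform is the Y-flip y_m = 81.659 − y_svg.

Shape 1 is a open polyline drawn with `<polyline>`. Its stroke #ff0000 means engrave at S273, F4349. After flipping Y the toolpath is (85.860,25.459) → (37.047,37.989) → (114.011,52.807) → (18.160,55.959) → (126.424,12.982).

Shape 2 is a regular polygon drawn with `<polygon>`. Its stroke #ff0000 means engrave at S273, F4349. After flipping Y the toolpath is (116.503,36.001) → (92.805,43.889) → (111.485,60.468) → (116.503,36.001), returning to the start.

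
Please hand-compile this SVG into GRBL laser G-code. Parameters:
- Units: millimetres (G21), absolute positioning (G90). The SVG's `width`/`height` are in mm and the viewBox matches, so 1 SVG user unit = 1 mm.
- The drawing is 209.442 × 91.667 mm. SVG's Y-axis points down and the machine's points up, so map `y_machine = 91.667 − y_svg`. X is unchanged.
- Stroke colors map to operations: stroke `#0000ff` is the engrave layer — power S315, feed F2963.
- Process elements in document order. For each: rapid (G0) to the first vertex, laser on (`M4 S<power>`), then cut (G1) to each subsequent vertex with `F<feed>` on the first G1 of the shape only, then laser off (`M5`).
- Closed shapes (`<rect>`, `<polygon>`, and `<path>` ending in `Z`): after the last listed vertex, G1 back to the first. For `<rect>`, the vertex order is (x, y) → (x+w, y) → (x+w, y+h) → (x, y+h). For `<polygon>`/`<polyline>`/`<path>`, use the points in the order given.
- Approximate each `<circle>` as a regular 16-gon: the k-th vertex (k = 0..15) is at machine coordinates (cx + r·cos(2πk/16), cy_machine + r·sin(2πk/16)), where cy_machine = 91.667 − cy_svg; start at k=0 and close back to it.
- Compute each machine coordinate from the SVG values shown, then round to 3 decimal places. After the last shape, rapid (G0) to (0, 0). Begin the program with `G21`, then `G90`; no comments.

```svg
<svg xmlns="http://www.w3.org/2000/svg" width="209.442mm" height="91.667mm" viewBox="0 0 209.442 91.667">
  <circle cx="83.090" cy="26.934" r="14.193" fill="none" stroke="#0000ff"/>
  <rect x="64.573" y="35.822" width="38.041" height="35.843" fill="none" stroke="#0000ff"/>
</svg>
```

viewBox `0 0 209.442 91.667` with mm width/height → 1 unit = 1 mm. Flip: y_m = 91.667 − y_svg.

**Shape 1** — `<circle>` circle, stroke `#0000ff` → engrave (S315, F2963). Machine vertices: (97.283,64.733) → (96.203,70.164) → (93.126,74.769) → (88.521,77.846) → (83.090,78.926) → (77.659,77.846) → (73.054,74.769) → (69.977,70.164) → (68.897,64.733) → (69.977,59.302) → (73.054,54.697) → (77.659,51.620) → (83.090,50.540) → (88.521,51.620) → (93.126,54.697) → (96.203,59.302) → (97.283,64.733). Closed: final G1 returns to the first vertex.

**Shape 2** — `<rect>` rectangle, stroke `#0000ff` → engrave (S315, F2963). Machine vertices: (64.573,55.845) → (102.614,55.845) → (102.614,20.002) → (64.573,20.002) → (64.573,55.845). Closed: final G1 returns to the first vertex.

G21
G90
G0 X97.283 Y64.733
M4 S315
G1 X96.203 Y70.164 F2963
G1 X93.126 Y74.769
G1 X88.521 Y77.846
G1 X83.090 Y78.926
G1 X77.659 Y77.846
G1 X73.054 Y74.769
G1 X69.977 Y70.164
G1 X68.897 Y64.733
G1 X69.977 Y59.302
G1 X73.054 Y54.697
G1 X77.659 Y51.620
G1 X83.090 Y50.540
G1 X88.521 Y51.620
G1 X93.126 Y54.697
G1 X96.203 Y59.302
G1 X97.283 Y64.733
M5
G0 X64.573 Y55.845
M4 S315
G1 X102.614 Y55.845 F2963
G1 X102.614 Y20.002
G1 X64.573 Y20.002
G1 X64.573 Y55.845
M5
G0 X0.000 Y0.000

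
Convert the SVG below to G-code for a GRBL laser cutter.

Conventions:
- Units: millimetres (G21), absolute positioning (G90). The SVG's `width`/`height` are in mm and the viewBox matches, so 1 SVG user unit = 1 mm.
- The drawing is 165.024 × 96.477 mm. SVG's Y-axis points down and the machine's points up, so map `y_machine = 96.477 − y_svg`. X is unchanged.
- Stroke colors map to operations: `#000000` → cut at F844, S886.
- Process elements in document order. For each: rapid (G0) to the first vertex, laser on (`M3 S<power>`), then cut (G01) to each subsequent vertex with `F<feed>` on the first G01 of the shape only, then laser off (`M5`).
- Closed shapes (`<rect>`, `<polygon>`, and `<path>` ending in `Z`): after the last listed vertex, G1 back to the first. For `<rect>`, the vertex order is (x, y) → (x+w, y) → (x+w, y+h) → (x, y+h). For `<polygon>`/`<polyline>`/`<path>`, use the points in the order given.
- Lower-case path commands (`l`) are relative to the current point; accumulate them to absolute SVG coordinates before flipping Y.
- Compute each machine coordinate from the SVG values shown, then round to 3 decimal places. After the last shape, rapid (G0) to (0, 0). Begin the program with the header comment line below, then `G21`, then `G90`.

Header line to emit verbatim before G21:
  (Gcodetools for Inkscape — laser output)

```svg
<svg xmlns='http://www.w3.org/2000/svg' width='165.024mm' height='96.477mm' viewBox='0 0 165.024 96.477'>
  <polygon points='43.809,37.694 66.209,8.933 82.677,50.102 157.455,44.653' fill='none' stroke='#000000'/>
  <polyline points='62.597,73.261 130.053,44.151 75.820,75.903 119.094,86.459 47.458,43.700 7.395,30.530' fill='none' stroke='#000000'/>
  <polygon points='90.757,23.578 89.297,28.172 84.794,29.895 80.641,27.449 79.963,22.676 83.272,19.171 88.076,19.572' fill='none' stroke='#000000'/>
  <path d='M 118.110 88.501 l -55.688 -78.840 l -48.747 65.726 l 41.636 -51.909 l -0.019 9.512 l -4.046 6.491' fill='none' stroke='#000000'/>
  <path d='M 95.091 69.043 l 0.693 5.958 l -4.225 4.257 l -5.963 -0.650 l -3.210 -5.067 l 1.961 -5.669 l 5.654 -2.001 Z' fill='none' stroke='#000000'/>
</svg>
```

1 u = 1 mm; y_m = 96.477 − y.

[1] `<polygon>` closed polygon, #000000→cut S886 F844: (43.809,58.783) → (66.209,87.544) → (82.677,46.375) → (157.455,51.824) → (43.809,58.783) (closed)

[2] `<polyline>` open polyline, #000000→cut S886 F844: (62.597,23.216) → (130.053,52.326) → (75.820,20.574) → (119.094,10.018) → (47.458,52.777) → (7.395,65.947)

[3] `<polygon>` regular polygon, #000000→cut S886 F844: (90.757,72.899) → (89.297,68.305) → (84.794,66.582) → (80.641,69.028) → (79.963,73.801) → (83.272,77.306) → (88.076,76.905) → (90.757,72.899) (closed)

[4] `<path>` open polyline, #000000→cut S886 F844: (118.110,7.976) → (62.422,86.816) → (13.675,21.090) → (55.311,72.999) → (55.292,63.487) → (51.246,56.996)

[5] `<path>` regular polygon, #000000→cut S886 F844: (95.091,27.434) → (95.784,21.476) → (91.559,17.219) → (85.596,17.869) → (82.386,22.936) → (84.347,28.605) → (90.001,30.606) → (95.091,27.434) (closed)

(Gcodetools for Inkscape — laser output)
G21
G90
G0 X43.809 Y58.783
M3 S886
G01 X66.209 Y87.544 F844
G01 X82.677 Y46.375
G01 X157.455 Y51.824
G01 X43.809 Y58.783
M5
G0 X62.597 Y23.216
M3 S886
G01 X130.053 Y52.326 F844
G01 X75.820 Y20.574
G01 X119.094 Y10.018
G01 X47.458 Y52.777
G01 X7.395 Y65.947
M5
G0 X90.757 Y72.899
M3 S886
G01 X89.297 Y68.305 F844
G01 X84.794 Y66.582
G01 X80.641 Y69.028
G01 X79.963 Y73.801
G01 X83.272 Y77.306
G01 X88.076 Y76.905
G01 X90.757 Y72.899
M5
G0 X118.110 Y7.976
M3 S886
G01 X62.422 Y86.816 F844
G01 X13.675 Y21.090
G01 X55.311 Y72.999
G01 X55.292 Y63.487
G01 X51.246 Y56.996
M5
G0 X95.091 Y27.434
M3 S886
G01 X95.784 Y21.476 F844
G01 X91.559 Y17.219
G01 X85.596 Y17.869
G01 X82.386 Y22.936
G01 X84.347 Y28.605
G01 X90.001 Y30.606
G01 X95.091 Y27.434
M5
G0 X0.000 Y0.000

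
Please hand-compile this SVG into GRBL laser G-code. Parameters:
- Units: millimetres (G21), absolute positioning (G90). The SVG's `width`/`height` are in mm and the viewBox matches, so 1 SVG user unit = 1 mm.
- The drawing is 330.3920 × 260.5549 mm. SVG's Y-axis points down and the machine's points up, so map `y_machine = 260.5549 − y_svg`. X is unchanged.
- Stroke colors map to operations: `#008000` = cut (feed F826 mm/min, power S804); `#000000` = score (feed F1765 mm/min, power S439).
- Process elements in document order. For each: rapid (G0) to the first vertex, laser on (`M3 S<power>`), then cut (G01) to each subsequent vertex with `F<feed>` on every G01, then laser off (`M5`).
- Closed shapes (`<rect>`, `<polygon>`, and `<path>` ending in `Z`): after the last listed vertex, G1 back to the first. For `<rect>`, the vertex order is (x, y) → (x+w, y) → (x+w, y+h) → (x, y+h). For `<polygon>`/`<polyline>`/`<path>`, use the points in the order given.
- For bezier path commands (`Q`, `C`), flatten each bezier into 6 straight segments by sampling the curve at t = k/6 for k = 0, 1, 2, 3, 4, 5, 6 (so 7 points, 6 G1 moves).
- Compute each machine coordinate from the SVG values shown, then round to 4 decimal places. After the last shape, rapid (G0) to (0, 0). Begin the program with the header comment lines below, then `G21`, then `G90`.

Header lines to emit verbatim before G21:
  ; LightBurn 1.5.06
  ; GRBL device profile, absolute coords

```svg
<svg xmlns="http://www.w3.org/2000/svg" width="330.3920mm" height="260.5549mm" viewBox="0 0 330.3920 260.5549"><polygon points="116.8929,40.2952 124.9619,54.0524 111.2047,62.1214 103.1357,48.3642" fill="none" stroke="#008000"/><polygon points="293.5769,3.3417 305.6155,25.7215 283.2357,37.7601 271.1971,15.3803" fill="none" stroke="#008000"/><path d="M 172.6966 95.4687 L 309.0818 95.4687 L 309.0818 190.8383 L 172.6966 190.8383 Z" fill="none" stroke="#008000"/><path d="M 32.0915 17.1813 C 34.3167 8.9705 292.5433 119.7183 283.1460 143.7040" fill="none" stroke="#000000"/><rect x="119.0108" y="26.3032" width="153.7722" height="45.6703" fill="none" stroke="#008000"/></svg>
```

; LightBurn 1.5.06
; GRBL device profile, absolute coords
G21
G90
G0 X116.8929 Y220.2597
M3 S804
G01 X124.9619 Y206.5025 F826
G01 X111.2047 Y198.4335 F826
G01 X103.1357 Y212.1907 F826
G01 X116.8929 Y220.2597 F826
M5
G0 X293.5769 Y257.2132
M3 S804
G01 X305.6155 Y234.8334 F826
G01 X283.2357 Y222.7948 F826
G01 X271.1971 Y245.1746 F826
G01 X293.5769 Y257.2132 F826
M5
G0 X172.6966 Y165.0862
M3 S804
G01 X309.0818 Y165.0862 F826
G01 X309.0818 Y69.7166 F826
G01 X172.6966 Y69.7166 F826
G01 X172.6966 Y165.0862 F826
M5
G0 X32.0915 Y243.3736
M3 S439
G01 X52.1134 Y238.5182 F1765
G01 X100.2570 Y219.5508 F1765
G01 X161.9772 Y192.1859 F1765
G01 X222.7289 Y162.1380 F1765
G01 X267.9668 Y135.1215 F1765
G01 X283.1460 Y116.8509 F1765
M5
G0 X119.0108 Y234.2517
M3 S804
G01 X272.7830 Y234.2517 F826
G01 X272.7830 Y188.5814 F826
G01 X119.0108 Y188.5814 F826
G01 X119.0108 Y234.2517 F826
M5
G0 X0.0000 Y0.0000

viewBox `0 0 330.3920 260.5549` with mm width/height → 1 unit = 1 mm. Flip: y_m = 260.5549 − y_svg.

**Shape 1** — `<polygon>` regular polygon, stroke `#008000` → cut (S804, F826). Machine vertices: (116.8929,220.2597) → (124.9619,206.5025) → (111.2047,198.4335) → (103.1357,212.1907) → (116.8929,220.2597). Closed: final G1 returns to the first vertex.

**Shape 2** — `<polygon>` regular polygon, stroke `#008000` → cut (S804, F826). Machine vertices: (293.5769,257.2132) → (305.6155,234.8334) → (283.2357,222.7948) → (271.1971,245.1746) → (293.5769,257.2132). Closed: final G1 returns to the first vertex.

**Shape 3** — `<path>` rectangle, stroke `#008000` → cut (S804, F826). Machine vertices: (172.6966,165.0862) → (309.0818,165.0862) → (309.0818,69.7166) → (172.6966,69.7166) → (172.6966,165.0862). Closed: final G1 returns to the first vertex.

**Shape 4** — `<path>` cubic bezier, stroke `#000000` → score (S439, F1765). Control points (SVG): P0=(32.0915,17.1813), P1=(34.3167,8.9705), P2=(292.5433,119.7183), P3=(283.1460,143.7040); sampled at t=k/6. Machine vertices: (32.0915,243.3736) → (52.1134,238.5182) → (100.2570,219.5508) → (161.9772,192.1859) → (222.7289,162.1380) → (267.9668,135.1215) → (283.1460,116.8509). Open path.

**Shape 5** — `<rect>` rectangle, stroke `#008000` → cut (S804, F826). Machine vertices: (119.0108,234.2517) → (272.7830,234.2517) → (272.7830,188.5814) → (119.0108,188.5814) → (119.0108,234.2517). Closed: final G1 returns to the first vertex.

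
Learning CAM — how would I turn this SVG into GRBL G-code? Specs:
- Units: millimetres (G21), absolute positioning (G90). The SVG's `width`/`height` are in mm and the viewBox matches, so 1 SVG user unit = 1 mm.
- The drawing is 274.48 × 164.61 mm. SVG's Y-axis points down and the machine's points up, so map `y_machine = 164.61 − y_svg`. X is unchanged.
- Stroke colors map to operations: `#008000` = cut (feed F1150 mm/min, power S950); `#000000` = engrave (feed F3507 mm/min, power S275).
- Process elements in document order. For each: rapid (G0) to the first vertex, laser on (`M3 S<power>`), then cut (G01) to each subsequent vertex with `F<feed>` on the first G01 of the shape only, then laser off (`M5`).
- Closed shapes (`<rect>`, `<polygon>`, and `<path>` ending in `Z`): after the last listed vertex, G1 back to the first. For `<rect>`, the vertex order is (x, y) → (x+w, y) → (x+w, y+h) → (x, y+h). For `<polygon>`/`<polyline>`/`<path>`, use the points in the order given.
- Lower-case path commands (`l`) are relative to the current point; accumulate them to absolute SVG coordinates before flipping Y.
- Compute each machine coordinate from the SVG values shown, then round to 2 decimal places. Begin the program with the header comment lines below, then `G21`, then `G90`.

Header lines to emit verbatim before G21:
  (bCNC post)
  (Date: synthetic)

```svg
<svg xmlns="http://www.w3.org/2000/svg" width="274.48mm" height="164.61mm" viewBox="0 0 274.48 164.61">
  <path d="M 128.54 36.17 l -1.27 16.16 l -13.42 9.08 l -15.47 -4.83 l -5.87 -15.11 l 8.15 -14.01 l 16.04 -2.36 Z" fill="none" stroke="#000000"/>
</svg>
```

(bCNC post)
(Date: synthetic)
G21
G90
G0 X128.54 Y128.44
M3 S275
G01 X127.27 Y112.28 F3507
G01 X113.85 Y103.20
G01 X98.38 Y108.03
G01 X92.51 Y123.14
G01 X100.66 Y137.15
G01 X116.70 Y139.51
G01 X128.54 Y128.44
M5

viewBox `0 0 274.48 164.61` with mm width/height → 1 unit = 1 mm. Flip: y_m = 164.61 − y_svg.

**Shape 1** — `<path>` regular polygon, stroke `#000000` → engrave (S275, F3507). Machine vertices: (128.54,128.44) → (127.27,112.28) → (113.85,103.20) → (98.38,108.03) → (92.51,123.14) → (100.66,137.15) → (116.70,139.51) → (128.54,128.44). Closed: final G1 returns to the first vertex.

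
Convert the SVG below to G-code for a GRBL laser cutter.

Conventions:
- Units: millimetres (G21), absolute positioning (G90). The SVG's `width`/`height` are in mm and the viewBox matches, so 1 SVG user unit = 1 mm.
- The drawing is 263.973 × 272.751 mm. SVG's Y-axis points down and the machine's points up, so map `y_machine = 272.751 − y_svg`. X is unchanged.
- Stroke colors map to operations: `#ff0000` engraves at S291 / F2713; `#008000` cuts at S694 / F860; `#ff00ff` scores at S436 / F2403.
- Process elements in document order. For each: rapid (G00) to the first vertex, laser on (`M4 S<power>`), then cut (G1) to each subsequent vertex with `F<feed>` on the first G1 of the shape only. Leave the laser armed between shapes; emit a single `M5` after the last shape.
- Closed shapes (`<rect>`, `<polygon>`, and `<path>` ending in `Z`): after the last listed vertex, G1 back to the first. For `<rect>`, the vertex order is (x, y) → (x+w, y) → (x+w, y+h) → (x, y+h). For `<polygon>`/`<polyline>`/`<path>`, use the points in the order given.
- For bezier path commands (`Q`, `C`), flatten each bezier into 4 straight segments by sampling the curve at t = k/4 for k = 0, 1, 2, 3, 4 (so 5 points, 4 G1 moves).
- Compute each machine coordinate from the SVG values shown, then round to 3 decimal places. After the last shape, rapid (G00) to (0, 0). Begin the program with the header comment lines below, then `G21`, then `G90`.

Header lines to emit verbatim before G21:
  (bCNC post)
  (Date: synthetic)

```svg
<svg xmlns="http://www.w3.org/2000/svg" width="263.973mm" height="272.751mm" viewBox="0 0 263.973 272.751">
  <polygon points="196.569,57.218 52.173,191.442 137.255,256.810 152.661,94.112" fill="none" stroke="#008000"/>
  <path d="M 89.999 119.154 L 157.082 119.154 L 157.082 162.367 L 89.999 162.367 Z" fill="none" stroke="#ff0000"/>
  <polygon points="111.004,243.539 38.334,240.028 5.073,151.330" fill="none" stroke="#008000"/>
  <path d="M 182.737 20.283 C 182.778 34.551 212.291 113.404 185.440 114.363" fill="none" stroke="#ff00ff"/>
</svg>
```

(bCNC post)
(Date: synthetic)
G21
G90
G00 X196.569 Y215.533
M4 S694
G1 X52.173 Y81.309 F860
G1 X137.255 Y15.941
G1 X152.661 Y178.639
G1 X196.569 Y215.533
G00 X89.999 Y153.597
M4 S291
G1 X157.082 Y153.597 F2713
G1 X157.082 Y110.384
G1 X89.999 Y110.384
G1 X89.999 Y153.597
G00 X111.004 Y29.212
M4 S694
G1 X38.334 Y32.723 F860
G1 X5.073 Y121.421
G1 X111.004 Y29.212
G00 X182.737 Y252.468
M4 S436
G1 X186.953 Y231.884 F2403
G1 X194.173 Y200.437
G1 X196.351 Y171.486
G1 X185.440 Y158.388
M5
G00 X0.000 Y0.000

Since the viewBox matches the mm dimensions, user units are millimetres directly. The only transform is the Y-flip y_m = 272.751 − y_svg.

Shape 1 is a closed polygon drawn with `<polygon>`. Its stroke #008000 means cut at S694, F860. After flipping Y the toolpath is (196.569,215.533) → (52.173,81.309) → (137.255,15.941) → (152.661,178.639) → (196.569,215.533), returning to the start.

Shape 2 is a rectangle drawn with `<path>`. Its stroke #ff0000 means engrave at S291, F2713. After flipping Y the toolpath is (89.999,153.597) → (157.082,153.597) → (157.082,110.384) → (89.999,110.384) → (89.999,153.597), returning to the start.

Shape 3 is a closed polygon drawn with `<polygon>`. Its stroke #008000 means cut at S694, F860. After flipping Y the toolpath is (111.004,29.212) → (38.334,32.723) → (5.073,121.421) → (111.004,29.212), returning to the start.

Shape 4 is a cubic bezier drawn with `<path>`. Its stroke #ff00ff means score at S436, F2403. After flipping Y the toolpath is (182.737,252.468) → (186.953,231.884) → (194.173,200.437) → (196.351,171.486) → (185.440,158.388).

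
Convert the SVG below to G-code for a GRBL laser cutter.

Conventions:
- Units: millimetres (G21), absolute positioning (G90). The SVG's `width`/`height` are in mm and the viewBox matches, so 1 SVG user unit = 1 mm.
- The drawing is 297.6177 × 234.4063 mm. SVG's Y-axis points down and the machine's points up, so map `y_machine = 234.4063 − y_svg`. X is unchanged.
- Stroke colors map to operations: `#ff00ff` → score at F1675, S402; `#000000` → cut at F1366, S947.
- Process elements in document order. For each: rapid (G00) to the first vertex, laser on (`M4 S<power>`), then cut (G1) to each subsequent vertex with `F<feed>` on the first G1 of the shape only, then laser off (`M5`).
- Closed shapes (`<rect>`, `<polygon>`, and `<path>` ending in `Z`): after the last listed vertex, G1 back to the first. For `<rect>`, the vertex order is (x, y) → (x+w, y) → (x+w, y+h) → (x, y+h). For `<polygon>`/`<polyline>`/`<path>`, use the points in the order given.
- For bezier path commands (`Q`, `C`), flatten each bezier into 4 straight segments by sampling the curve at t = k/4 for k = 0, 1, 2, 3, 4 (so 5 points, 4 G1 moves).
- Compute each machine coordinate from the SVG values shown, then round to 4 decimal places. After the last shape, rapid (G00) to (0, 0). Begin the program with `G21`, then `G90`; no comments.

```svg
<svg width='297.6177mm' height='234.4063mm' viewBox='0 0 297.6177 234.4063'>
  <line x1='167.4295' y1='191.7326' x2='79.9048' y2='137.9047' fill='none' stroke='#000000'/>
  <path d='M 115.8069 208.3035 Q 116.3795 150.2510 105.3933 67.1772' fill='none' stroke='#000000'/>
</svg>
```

viewBox `0 0 297.6177 234.4063` with mm width/height → 1 unit = 1 mm. Flip: y_m = 234.4063 − y_svg.

**Shape 1** — `<line>` line segment, stroke `#000000` → cut (S947, F1366). Machine vertices: (167.4295,42.6737) → (79.9048,96.5016). Open path.

**Shape 2** — `<path>` quadratic bezier, stroke `#000000` → cut (S947, F1366). Control points (SVG): P0=(115.8069,208.3035), P1=(116.3795,150.2510), P2=(105.3933,67.1772); sampled at t=k/4. Machine vertices: (115.8069,26.1028) → (115.3708,56.6929) → (113.4898,90.4106) → (110.1640,127.2560) → (105.3933,167.2291). Open path.

G21
G90
G00 X167.4295 Y42.6737
M4 S947
G1 X79.9048 Y96.5016 F1366
M5
G00 X115.8069 Y26.1028
M4 S947
G1 X115.3708 Y56.6929 F1366
G1 X113.4898 Y90.4106
G1 X110.1640 Y127.2560
G1 X105.3933 Y167.2291
M5
G00 X0.0000 Y0.0000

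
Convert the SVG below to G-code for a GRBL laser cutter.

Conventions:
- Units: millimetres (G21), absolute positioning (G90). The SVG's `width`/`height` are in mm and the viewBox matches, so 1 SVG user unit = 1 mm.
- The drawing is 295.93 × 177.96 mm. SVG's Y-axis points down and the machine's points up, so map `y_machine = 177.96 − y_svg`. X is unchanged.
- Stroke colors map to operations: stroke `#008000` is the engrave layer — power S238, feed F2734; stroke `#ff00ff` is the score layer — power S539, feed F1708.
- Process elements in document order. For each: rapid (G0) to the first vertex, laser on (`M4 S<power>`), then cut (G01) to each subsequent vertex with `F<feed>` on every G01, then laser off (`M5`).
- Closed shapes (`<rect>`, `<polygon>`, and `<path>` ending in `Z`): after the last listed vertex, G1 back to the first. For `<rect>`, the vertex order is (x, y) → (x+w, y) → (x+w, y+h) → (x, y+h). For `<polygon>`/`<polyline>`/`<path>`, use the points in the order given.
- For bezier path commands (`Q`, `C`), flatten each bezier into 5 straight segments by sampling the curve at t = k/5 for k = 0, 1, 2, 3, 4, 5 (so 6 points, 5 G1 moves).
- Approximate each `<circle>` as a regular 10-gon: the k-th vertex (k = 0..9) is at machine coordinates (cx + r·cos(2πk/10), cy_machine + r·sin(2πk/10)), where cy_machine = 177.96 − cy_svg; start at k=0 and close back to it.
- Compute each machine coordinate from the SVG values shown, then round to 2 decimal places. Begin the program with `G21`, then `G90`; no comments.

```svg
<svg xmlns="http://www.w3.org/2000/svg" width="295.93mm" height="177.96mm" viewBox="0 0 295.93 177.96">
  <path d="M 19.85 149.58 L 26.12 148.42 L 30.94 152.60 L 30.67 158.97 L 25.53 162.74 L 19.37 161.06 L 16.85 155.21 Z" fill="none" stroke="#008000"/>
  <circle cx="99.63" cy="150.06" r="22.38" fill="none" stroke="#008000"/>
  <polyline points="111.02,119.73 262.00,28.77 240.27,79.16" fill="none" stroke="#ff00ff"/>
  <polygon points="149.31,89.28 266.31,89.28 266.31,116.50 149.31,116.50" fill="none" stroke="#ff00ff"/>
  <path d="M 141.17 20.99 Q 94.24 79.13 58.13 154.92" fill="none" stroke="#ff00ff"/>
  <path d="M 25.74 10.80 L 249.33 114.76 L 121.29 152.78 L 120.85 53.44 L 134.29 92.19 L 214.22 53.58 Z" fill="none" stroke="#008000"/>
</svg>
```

Since the viewBox matches the mm dimensions, user units are millimetres directly. The only transform is the Y-flip y_m = 177.96 − y_svg.

Shape 1 is a regular polygon drawn with `<path>`. Its stroke #008000 means engrave at S238, F2734. After flipping Y the toolpath is (19.85,28.38) → (26.12,29.54) → (30.94,25.36) → (30.67,18.99) → (25.53,15.22) → (19.37,16.90) → (16.85,22.75) → (19.85,28.38), returning to the start.

Shape 2 is a circle drawn with `<circle>`. Its stroke #008000 means engrave at S238, F2734. After flipping Y the toolpath is (122.01,27.90) → (117.74,41.05) → (106.55,49.18) → (92.71,49.18) → (81.52,41.05) → (77.25,27.90) → (81.52,14.75) → (92.71,6.62) → (106.55,6.62) → (117.74,14.75) → (122.01,27.90), returning to the start.

Shape 3 is a open polyline drawn with `<polyline>`. Its stroke #ff00ff means score at S539, F1708. After flipping Y the toolpath is (111.02,58.23) → (262.00,149.19) → (240.27,98.80).

Shape 4 is a rectangle drawn with `<polygon>`. Its stroke #ff00ff means score at S539, F1708. After flipping Y the toolpath is (149.31,88.68) → (266.31,88.68) → (266.31,61.46) → (149.31,61.46) → (149.31,88.68), returning to the start.

Shape 5 is a quadratic bezier drawn with `<path>`. Its stroke #ff00ff means score at S539, F1708. After flipping Y the toolpath is (141.17,156.97) → (122.83,133.01) → (105.36,107.63) → (88.75,80.85) → (73.01,52.65) → (58.13,23.04).

Shape 6 is a closed polygon drawn with `<path>`. Its stroke #008000 means engrave at S238, F2734. After flipping Y the toolpath is (25.74,167.16) → (249.33,63.20) → (121.29,25.18) → (120.85,124.52) → (134.29,85.77) → (214.22,124.38) → (25.74,167.16), returning to the start.

G21
G90
G0 X19.85 Y28.38
M4 S238
G01 X26.12 Y29.54 F2734
G01 X30.94 Y25.36 F2734
G01 X30.67 Y18.99 F2734
G01 X25.53 Y15.22 F2734
G01 X19.37 Y16.90 F2734
G01 X16.85 Y22.75 F2734
G01 X19.85 Y28.38 F2734
M5
G0 X122.01 Y27.90
M4 S238
G01 X117.74 Y41.05 F2734
G01 X106.55 Y49.18 F2734
G01 X92.71 Y49.18 F2734
G01 X81.52 Y41.05 F2734
G01 X77.25 Y27.90 F2734
G01 X81.52 Y14.75 F2734
G01 X92.71 Y6.62 F2734
G01 X106.55 Y6.62 F2734
G01 X117.74 Y14.75 F2734
G01 X122.01 Y27.90 F2734
M5
G0 X111.02 Y58.23
M4 S539
G01 X262.00 Y149.19 F1708
G01 X240.27 Y98.80 F1708
M5
G0 X149.31 Y88.68
M4 S539
G01 X266.31 Y88.68 F1708
G01 X266.31 Y61.46 F1708
G01 X149.31 Y61.46 F1708
G01 X149.31 Y88.68 F1708
M5
G0 X141.17 Y156.97
M4 S539
G01 X122.83 Y133.01 F1708
G01 X105.36 Y107.63 F1708
G01 X88.75 Y80.85 F1708
G01 X73.01 Y52.65 F1708
G01 X58.13 Y23.04 F1708
M5
G0 X25.74 Y167.16
M4 S238
G01 X249.33 Y63.20 F2734
G01 X121.29 Y25.18 F2734
G01 X120.85 Y124.52 F2734
G01 X134.29 Y85.77 F2734
G01 X214.22 Y124.38 F2734
G01 X25.74 Y167.16 F2734
M5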